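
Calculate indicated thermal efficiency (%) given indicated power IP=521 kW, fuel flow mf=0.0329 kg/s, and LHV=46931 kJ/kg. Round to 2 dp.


eta_ith = (IP / (mf * LHV)) * 100
Denominator = 0.0329 * 46931 = 1544.0299 kW
eta_ith = (521 / 1544.0299) * 100 = 33.74%


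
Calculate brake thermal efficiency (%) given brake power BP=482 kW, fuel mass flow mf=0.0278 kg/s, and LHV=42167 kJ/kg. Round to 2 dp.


eta_BTE = (BP / (mf * LHV)) * 100
Denominator = 0.0278 * 42167 = 1172.2426 kW
eta_BTE = (482 / 1172.2426) * 100 = 41.12%


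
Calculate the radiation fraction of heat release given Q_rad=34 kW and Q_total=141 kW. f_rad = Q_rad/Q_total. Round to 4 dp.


f_rad = Q_rad / Q_total
f_rad = 34 / 141 = 0.2411


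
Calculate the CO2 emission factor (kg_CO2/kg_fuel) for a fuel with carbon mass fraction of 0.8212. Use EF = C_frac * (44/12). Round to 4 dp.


EF = C_frac * (M_CO2 / M_C)
EF = 0.8212 * (44/12)
EF = 0.8212 * 3.666667 = 3.0111 kg_CO2/kg_fuel


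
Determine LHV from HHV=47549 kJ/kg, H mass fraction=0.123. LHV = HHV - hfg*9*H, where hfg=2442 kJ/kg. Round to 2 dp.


LHV = HHV - hfg * 9 * H
Water correction = 2442 * 9 * 0.123 = 2703.294 kJ/kg
LHV = 47549 - 2703.294 = 44845.71 kJ/kg


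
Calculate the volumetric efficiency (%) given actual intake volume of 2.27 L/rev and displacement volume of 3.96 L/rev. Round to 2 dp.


eta_v = (V_actual / V_disp) * 100
Ratio = 2.27 / 3.96 = 0.5732
eta_v = 0.5732 * 100 = 57.32%


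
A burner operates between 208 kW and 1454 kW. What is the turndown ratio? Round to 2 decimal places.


TDR = Q_max / Q_min
TDR = 1454 / 208 = 6.99


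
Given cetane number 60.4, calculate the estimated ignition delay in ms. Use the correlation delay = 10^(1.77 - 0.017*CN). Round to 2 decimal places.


delay = 10^(1.77 - 0.017*CN)
Exponent = 1.77 - 0.017*60.4 = 0.7432
delay = 10^0.7432 = 5.54 ms


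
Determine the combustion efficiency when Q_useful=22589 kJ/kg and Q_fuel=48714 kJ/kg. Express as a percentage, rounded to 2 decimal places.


Efficiency = (Q_useful / Q_fuel) * 100
Efficiency = (22589 / 48714) * 100
Efficiency = 0.4637 * 100 = 46.37%


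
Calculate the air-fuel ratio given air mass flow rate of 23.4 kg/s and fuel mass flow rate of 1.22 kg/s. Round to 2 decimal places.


AFR = m_air / m_fuel
AFR = 23.4 / 1.22 = 19.18


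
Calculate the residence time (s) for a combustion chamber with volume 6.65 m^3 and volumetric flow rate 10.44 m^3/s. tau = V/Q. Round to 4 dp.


tau = V / Q_flow
tau = 6.65 / 10.44 = 0.6370 s


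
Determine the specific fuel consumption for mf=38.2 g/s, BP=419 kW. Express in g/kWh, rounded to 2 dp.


SFC = (mf / BP) * 3600
Rate = 38.2 / 419 = 0.091169 g/(s*kW)
SFC = 0.091169 * 3600 = 328.21 g/kWh


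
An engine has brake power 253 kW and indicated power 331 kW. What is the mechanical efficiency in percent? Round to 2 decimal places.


eta_mech = (BP / IP) * 100
Ratio = 253 / 331 = 0.7644
eta_mech = 0.7644 * 100 = 76.44%


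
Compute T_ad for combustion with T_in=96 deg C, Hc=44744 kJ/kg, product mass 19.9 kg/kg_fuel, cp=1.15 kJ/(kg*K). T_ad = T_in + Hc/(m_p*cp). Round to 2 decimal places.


T_ad = T_in + Hc / (m_p * cp)
Denominator = 19.9 * 1.15 = 22.8850
Temperature rise = 44744 / 22.8850 = 1955.17 K
T_ad = 96 + 1955.17 = 2051.17 deg C


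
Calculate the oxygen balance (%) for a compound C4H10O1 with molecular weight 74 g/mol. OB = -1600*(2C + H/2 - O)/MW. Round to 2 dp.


OB = -1600 * (2C + H/2 - O) / MW
Inner = 2*4 + 10/2 - 1 = 12.00
OB = -1600 * 12.00 / 74 = -259.46%


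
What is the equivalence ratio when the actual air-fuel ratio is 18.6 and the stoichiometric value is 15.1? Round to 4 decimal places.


phi = AFR_stoich / AFR_actual
phi = 15.1 / 18.6 = 0.8118


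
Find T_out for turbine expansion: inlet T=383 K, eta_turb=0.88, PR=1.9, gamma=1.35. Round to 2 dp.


T_out = T_in * (1 - eta * (1 - PR^(-(gamma-1)/gamma)))
Exponent = -(1.35-1)/1.35 = -0.25925926
PR^exp = 1.9^(-0.25925926) = 0.84670193
Factor = 1 - 0.88*(1 - 0.84670193) = 0.86509770
T_out = 383 * 0.86509770 = 331.33 K


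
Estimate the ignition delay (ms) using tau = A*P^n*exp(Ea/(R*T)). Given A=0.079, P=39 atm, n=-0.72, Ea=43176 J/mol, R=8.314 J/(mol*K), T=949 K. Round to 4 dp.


tau = A * P^n * exp(Ea/(R*T))
P^n = 39^(-0.72) = 0.07152098
Ea/(R*T) = 43176/(8.314*949) = 5.472253
exp(Ea/(R*T)) = 237.995807
tau = 0.079 * 0.07152098 * 237.995807 = 1.3447 ms


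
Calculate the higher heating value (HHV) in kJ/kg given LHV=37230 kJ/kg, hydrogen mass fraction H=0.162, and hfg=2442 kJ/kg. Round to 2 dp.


HHV = LHV + hfg * 9 * H
Water addition = 2442 * 9 * 0.162 = 3560.436 kJ/kg
HHV = 37230 + 3560.436 = 40790.44 kJ/kg


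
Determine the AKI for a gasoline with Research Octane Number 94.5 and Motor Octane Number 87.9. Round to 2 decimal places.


AKI = (RON + MON) / 2
AKI = (94.5 + 87.9) / 2
AKI = 182.4 / 2 = 91.20


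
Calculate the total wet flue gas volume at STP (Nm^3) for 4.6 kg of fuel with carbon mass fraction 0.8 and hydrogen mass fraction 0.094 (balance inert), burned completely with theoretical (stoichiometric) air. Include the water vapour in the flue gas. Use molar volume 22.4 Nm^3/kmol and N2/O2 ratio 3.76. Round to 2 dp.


Per kg fuel: CO2 = (C/12 kmol)*22.4 = (0.8/12)*22.4 = 1.49333 Nm^3
Per kg fuel: H2O = (H/2 kmol)*22.4 = (0.094/2)*22.4 = 1.05280 Nm^3
O2 needed per kg fuel = C/12 + H/4 = 0.8/12 + 0.094/4 = 0.09016667 kmol
Per kg fuel: N2 = O2*3.76*22.4 = 0.09016667*3.76*22.4 = 7.59420 Nm^3
Total per kg = 1.49333 + 1.05280 + 7.59420 = 10.14033 Nm^3
Total = 10.14033 * 4.6 = 46.65 Nm^3


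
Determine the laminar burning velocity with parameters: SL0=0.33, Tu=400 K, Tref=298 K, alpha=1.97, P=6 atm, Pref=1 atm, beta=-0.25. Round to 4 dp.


SL = SL0 * (Tu/Tref)^alpha * (P/Pref)^beta
T ratio = 400/298 = 1.34228188
(T ratio)^alpha = 1.34228188^1.97 = 1.785879
(P/Pref)^beta = 6^(-0.25) = 0.638943
SL = 0.33 * 1.785879 * 0.638943 = 0.3766 m/s


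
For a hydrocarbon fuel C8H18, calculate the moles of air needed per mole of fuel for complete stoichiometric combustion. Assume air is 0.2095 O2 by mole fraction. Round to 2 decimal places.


Balanced combustion: C8H18 + 12.5 O2 -> 8 CO2 + 9 H2O
O2 needed = C + H/4 = 8 + 18/4 = 12.50 moles
Air moles = O2 / 0.2095 = 12.50 / 0.2095 = 59.67 moles air


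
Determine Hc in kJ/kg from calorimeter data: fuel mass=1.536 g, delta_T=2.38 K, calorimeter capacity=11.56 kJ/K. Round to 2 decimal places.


Hc = C_cal * delta_T / m_fuel
Q_released = 11.56 * 2.38 = 27.5128 kJ
m_fuel = 1.536 g = 1.536/1000 kg = 0.001536 kg
Hc = 27.5128 / 0.001536 = 17911.98 kJ/kg


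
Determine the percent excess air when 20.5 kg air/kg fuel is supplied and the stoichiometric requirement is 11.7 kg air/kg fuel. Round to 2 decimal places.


Excess air = actual - stoichiometric = 20.5 - 11.7 = 8.80 kg/kg fuel
Excess air % = (excess / stoich) * 100 = (8.80 / 11.7) * 100 = 75.21%


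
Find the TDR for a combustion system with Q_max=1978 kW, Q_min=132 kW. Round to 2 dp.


TDR = Q_max / Q_min
TDR = 1978 / 132 = 14.98


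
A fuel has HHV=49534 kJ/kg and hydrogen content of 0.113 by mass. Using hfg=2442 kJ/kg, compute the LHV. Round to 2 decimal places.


LHV = HHV - hfg * 9 * H
Water correction = 2442 * 9 * 0.113 = 2483.514 kJ/kg
LHV = 49534 - 2483.514 = 47050.49 kJ/kg


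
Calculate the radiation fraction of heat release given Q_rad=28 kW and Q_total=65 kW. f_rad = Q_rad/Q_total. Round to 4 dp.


f_rad = Q_rad / Q_total
f_rad = 28 / 65 = 0.4308


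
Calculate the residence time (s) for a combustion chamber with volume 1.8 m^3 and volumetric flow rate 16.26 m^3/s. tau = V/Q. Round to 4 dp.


tau = V / Q_flow
tau = 1.8 / 16.26 = 0.1107 s


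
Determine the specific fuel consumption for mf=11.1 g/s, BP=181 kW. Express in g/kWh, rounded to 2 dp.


SFC = (mf / BP) * 3600
Rate = 11.1 / 181 = 0.061326 g/(s*kW)
SFC = 0.061326 * 3600 = 220.77 g/kWh


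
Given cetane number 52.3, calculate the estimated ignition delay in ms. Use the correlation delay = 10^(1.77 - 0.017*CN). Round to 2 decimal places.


delay = 10^(1.77 - 0.017*CN)
Exponent = 1.77 - 0.017*52.3 = 0.8809
delay = 10^0.8809 = 7.60 ms


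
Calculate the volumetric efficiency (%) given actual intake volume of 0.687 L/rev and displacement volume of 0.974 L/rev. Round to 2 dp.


eta_v = (V_actual / V_disp) * 100
Ratio = 0.687 / 0.974 = 0.7053
eta_v = 0.7053 * 100 = 70.53%


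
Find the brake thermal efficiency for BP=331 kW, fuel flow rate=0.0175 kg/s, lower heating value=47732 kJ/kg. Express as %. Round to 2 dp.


eta_BTE = (BP / (mf * LHV)) * 100
Denominator = 0.0175 * 47732 = 835.3100 kW
eta_BTE = (331 / 835.3100) * 100 = 39.63%


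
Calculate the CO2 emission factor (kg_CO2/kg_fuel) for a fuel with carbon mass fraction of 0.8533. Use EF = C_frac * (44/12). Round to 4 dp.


EF = C_frac * (M_CO2 / M_C)
EF = 0.8533 * (44/12)
EF = 0.8533 * 3.666667 = 3.1288 kg_CO2/kg_fuel


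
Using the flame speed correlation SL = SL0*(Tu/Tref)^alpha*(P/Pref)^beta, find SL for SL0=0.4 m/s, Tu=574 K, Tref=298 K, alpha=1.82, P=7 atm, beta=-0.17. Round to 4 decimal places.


SL = SL0 * (Tu/Tref)^alpha * (P/Pref)^beta
T ratio = 574/298 = 1.92617450
(T ratio)^alpha = 1.92617450^1.82 = 3.297206
(P/Pref)^beta = 7^(-0.17) = 0.718345
SL = 0.4 * 3.297206 * 0.718345 = 0.9474 m/s


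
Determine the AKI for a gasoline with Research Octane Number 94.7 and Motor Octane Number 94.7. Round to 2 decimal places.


AKI = (RON + MON) / 2
AKI = (94.7 + 94.7) / 2
AKI = 189.4 / 2 = 94.70


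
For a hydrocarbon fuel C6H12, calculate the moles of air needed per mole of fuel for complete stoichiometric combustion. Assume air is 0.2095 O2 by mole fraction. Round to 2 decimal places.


Balanced combustion: C6H12 + 9 O2 -> 6 CO2 + 6 H2O
O2 needed = C + H/4 = 6 + 12/4 = 9.00 moles
Air moles = O2 / 0.2095 = 9.00 / 0.2095 = 42.96 moles air


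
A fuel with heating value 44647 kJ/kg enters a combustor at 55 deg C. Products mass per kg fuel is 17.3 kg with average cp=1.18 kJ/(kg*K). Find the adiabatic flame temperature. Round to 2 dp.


T_ad = T_in + Hc / (m_p * cp)
Denominator = 17.3 * 1.18 = 20.4140
Temperature rise = 44647 / 20.4140 = 2187.08 K
T_ad = 55 + 2187.08 = 2242.08 deg C


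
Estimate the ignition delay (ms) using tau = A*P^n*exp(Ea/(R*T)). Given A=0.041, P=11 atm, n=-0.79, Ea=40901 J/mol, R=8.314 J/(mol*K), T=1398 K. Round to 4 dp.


tau = A * P^n * exp(Ea/(R*T))
P^n = 11^(-0.79) = 0.15041799
Ea/(R*T) = 40901/(8.314*1398) = 3.518979
exp(Ea/(R*T)) = 33.749968
tau = 0.041 * 0.15041799 * 33.749968 = 0.2081 ms


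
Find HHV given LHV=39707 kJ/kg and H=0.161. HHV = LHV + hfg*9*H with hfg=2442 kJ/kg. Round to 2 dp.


HHV = LHV + hfg * 9 * H
Water addition = 2442 * 9 * 0.161 = 3538.458 kJ/kg
HHV = 39707 + 3538.458 = 43245.46 kJ/kg


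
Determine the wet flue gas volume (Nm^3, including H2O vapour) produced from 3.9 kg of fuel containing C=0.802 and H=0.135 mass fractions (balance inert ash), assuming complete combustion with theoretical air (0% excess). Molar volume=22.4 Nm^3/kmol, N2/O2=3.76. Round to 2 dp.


Per kg fuel: CO2 = (C/12 kmol)*22.4 = (0.802/12)*22.4 = 1.49707 Nm^3
Per kg fuel: H2O = (H/2 kmol)*22.4 = (0.135/2)*22.4 = 1.51200 Nm^3
O2 needed per kg fuel = C/12 + H/4 = 0.802/12 + 0.135/4 = 0.10058333 kmol
Per kg fuel: N2 = O2*3.76*22.4 = 0.10058333*3.76*22.4 = 8.47153 Nm^3
Total per kg = 1.49707 + 1.51200 + 8.47153 = 11.48060 Nm^3
Total = 11.48060 * 3.9 = 44.77 Nm^3


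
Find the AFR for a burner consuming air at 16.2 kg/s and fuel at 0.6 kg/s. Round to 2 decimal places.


AFR = m_air / m_fuel
AFR = 16.2 / 0.6 = 27.00


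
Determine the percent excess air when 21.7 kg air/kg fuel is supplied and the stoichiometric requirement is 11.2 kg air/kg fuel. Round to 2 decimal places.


Excess air = actual - stoichiometric = 21.7 - 11.2 = 10.50 kg/kg fuel
Excess air % = (excess / stoich) * 100 = (10.50 / 11.2) * 100 = 93.75%


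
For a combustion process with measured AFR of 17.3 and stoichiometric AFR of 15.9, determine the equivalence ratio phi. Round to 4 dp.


phi = AFR_stoich / AFR_actual
phi = 15.9 / 17.3 = 0.9191


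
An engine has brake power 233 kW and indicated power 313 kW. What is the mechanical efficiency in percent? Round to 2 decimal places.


eta_mech = (BP / IP) * 100
Ratio = 233 / 313 = 0.7444
eta_mech = 0.7444 * 100 = 74.44%


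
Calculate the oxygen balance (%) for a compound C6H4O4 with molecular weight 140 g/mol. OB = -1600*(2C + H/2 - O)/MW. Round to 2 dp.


OB = -1600 * (2C + H/2 - O) / MW
Inner = 2*6 + 4/2 - 4 = 10.00
OB = -1600 * 10.00 / 140 = -114.29%


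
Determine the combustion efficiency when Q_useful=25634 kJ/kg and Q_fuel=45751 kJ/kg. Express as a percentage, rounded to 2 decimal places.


Efficiency = (Q_useful / Q_fuel) * 100
Efficiency = (25634 / 45751) * 100
Efficiency = 0.5603 * 100 = 56.03%


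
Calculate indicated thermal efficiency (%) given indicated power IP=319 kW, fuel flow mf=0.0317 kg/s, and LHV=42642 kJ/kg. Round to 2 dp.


eta_ith = (IP / (mf * LHV)) * 100
Denominator = 0.0317 * 42642 = 1351.7514 kW
eta_ith = (319 / 1351.7514) * 100 = 23.60%


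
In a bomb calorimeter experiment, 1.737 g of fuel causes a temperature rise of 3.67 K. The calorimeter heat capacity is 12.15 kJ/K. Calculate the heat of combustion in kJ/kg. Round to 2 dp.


Hc = C_cal * delta_T / m_fuel
Q_released = 12.15 * 3.67 = 44.5905 kJ
m_fuel = 1.737 g = 1.737/1000 kg = 0.001737 kg
Hc = 44.5905 / 0.001737 = 25670.98 kJ/kg


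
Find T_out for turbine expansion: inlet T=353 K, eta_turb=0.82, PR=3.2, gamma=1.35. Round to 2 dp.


T_out = T_in * (1 - eta * (1 - PR^(-(gamma-1)/gamma)))
Exponent = -(1.35-1)/1.35 = -0.25925926
PR^exp = 3.2^(-0.25925926) = 0.73966521
Factor = 1 - 0.82*(1 - 0.73966521) = 0.78652547
T_out = 353 * 0.78652547 = 277.64 K


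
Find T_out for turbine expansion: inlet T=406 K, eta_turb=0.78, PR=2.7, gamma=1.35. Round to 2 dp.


T_out = T_in * (1 - eta * (1 - PR^(-(gamma-1)/gamma)))
Exponent = -(1.35-1)/1.35 = -0.25925926
PR^exp = 2.7^(-0.25925926) = 0.77297411
Factor = 1 - 0.78*(1 - 0.77297411) = 0.82291981
T_out = 406 * 0.82291981 = 334.11 K


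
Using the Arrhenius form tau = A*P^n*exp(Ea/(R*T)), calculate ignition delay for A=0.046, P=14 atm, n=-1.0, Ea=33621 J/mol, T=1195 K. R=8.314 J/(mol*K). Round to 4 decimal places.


tau = A * P^n * exp(Ea/(R*T))
P^n = 14^(-1.0) = 0.07142857
Ea/(R*T) = 33621/(8.314*1195) = 3.384018
exp(Ea/(R*T)) = 29.489029
tau = 0.046 * 0.07142857 * 29.489029 = 0.0969 ms


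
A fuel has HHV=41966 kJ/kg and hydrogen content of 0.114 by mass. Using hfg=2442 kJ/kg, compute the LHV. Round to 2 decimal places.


LHV = HHV - hfg * 9 * H
Water correction = 2442 * 9 * 0.114 = 2505.492 kJ/kg
LHV = 41966 - 2505.492 = 39460.51 kJ/kg


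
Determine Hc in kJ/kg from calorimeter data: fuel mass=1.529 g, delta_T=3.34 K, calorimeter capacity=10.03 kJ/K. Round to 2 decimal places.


Hc = C_cal * delta_T / m_fuel
Q_released = 10.03 * 3.34 = 33.5002 kJ
m_fuel = 1.529 g = 1.529/1000 kg = 0.001529 kg
Hc = 33.5002 / 0.001529 = 21909.88 kJ/kg


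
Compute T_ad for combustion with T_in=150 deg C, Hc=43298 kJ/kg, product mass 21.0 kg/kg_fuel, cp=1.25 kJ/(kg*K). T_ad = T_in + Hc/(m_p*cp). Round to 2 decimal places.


T_ad = T_in + Hc / (m_p * cp)
Denominator = 21.0 * 1.25 = 26.2500
Temperature rise = 43298 / 26.2500 = 1649.45 K
T_ad = 150 + 1649.45 = 1799.45 deg C


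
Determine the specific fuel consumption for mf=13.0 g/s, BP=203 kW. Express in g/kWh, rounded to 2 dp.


SFC = (mf / BP) * 3600
Rate = 13.0 / 203 = 0.064039 g/(s*kW)
SFC = 0.064039 * 3600 = 230.54 g/kWh


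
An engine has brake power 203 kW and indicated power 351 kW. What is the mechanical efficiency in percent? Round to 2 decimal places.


eta_mech = (BP / IP) * 100
Ratio = 203 / 351 = 0.5783
eta_mech = 0.5783 * 100 = 57.83%


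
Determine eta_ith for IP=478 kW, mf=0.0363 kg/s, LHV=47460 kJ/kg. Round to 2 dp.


eta_ith = (IP / (mf * LHV)) * 100
Denominator = 0.0363 * 47460 = 1722.7980 kW
eta_ith = (478 / 1722.7980) * 100 = 27.75%


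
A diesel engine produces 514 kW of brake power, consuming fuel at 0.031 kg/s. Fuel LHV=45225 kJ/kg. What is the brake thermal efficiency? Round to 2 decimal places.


eta_BTE = (BP / (mf * LHV)) * 100
Denominator = 0.031 * 45225 = 1401.9750 kW
eta_BTE = (514 / 1401.9750) * 100 = 36.66%


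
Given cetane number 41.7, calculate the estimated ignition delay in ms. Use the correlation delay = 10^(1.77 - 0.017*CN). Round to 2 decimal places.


delay = 10^(1.77 - 0.017*CN)
Exponent = 1.77 - 0.017*41.7 = 1.0611
delay = 10^1.0611 = 11.51 ms


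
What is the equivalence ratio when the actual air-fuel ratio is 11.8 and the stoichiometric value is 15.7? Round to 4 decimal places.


phi = AFR_stoich / AFR_actual
phi = 15.7 / 11.8 = 1.3305


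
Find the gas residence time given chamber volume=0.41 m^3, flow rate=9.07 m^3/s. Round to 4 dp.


tau = V / Q_flow
tau = 0.41 / 9.07 = 0.0452 s


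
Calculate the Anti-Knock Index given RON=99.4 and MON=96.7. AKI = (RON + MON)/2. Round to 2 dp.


AKI = (RON + MON) / 2
AKI = (99.4 + 96.7) / 2
AKI = 196.1 / 2 = 98.05


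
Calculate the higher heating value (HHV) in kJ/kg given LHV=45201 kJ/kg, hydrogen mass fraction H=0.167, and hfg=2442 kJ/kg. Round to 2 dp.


HHV = LHV + hfg * 9 * H
Water addition = 2442 * 9 * 0.167 = 3670.326 kJ/kg
HHV = 45201 + 3670.326 = 48871.33 kJ/kg


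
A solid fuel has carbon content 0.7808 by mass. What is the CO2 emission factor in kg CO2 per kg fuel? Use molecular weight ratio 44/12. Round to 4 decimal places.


EF = C_frac * (M_CO2 / M_C)
EF = 0.7808 * (44/12)
EF = 0.7808 * 3.666667 = 2.8629 kg_CO2/kg_fuel


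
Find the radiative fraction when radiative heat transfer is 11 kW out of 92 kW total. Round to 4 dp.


f_rad = Q_rad / Q_total
f_rad = 11 / 92 = 0.1196


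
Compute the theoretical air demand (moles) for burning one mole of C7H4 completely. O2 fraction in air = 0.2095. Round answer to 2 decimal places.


Balanced combustion: C7H4 + 8 O2 -> 7 CO2 + 2 H2O
O2 needed = C + H/4 = 7 + 4/4 = 8.00 moles
Air moles = O2 / 0.2095 = 8.00 / 0.2095 = 38.19 moles air


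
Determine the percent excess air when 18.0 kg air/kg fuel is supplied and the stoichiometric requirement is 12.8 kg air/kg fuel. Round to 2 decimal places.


Excess air = actual - stoichiometric = 18.0 - 12.8 = 5.20 kg/kg fuel
Excess air % = (excess / stoich) * 100 = (5.20 / 12.8) * 100 = 40.63%


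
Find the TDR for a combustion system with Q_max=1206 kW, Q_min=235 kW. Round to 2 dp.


TDR = Q_max / Q_min
TDR = 1206 / 235 = 5.13


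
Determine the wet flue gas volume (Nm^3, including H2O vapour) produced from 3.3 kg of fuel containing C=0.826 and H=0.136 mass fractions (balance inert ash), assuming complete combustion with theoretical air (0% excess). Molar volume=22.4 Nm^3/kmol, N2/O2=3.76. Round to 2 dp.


Per kg fuel: CO2 = (C/12 kmol)*22.4 = (0.826/12)*22.4 = 1.54187 Nm^3
Per kg fuel: H2O = (H/2 kmol)*22.4 = (0.136/2)*22.4 = 1.52320 Nm^3
O2 needed per kg fuel = C/12 + H/4 = 0.826/12 + 0.136/4 = 0.10283333 kmol
Per kg fuel: N2 = O2*3.76*22.4 = 0.10283333*3.76*22.4 = 8.66103 Nm^3
Total per kg = 1.54187 + 1.52320 + 8.66103 = 11.72610 Nm^3
Total = 11.72610 * 3.3 = 38.70 Nm^3


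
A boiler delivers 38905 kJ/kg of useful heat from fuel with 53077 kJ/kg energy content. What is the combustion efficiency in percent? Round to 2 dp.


Efficiency = (Q_useful / Q_fuel) * 100
Efficiency = (38905 / 53077) * 100
Efficiency = 0.7330 * 100 = 73.30%


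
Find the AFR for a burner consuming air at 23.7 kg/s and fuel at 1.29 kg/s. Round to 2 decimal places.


AFR = m_air / m_fuel
AFR = 23.7 / 1.29 = 18.37


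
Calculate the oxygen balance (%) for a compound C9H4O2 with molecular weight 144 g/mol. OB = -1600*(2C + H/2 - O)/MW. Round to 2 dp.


OB = -1600 * (2C + H/2 - O) / MW
Inner = 2*9 + 4/2 - 2 = 18.00
OB = -1600 * 18.00 / 144 = -200.00%


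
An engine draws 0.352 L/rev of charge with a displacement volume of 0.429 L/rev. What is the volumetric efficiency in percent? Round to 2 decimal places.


eta_v = (V_actual / V_disp) * 100
Ratio = 0.352 / 0.429 = 0.8205
eta_v = 0.8205 * 100 = 82.05%


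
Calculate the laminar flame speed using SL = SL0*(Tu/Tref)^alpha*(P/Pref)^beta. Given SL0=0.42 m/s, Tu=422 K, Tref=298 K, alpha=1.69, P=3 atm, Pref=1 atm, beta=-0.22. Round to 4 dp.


SL = SL0 * (Tu/Tref)^alpha * (P/Pref)^beta
T ratio = 422/298 = 1.41610738
(T ratio)^alpha = 1.41610738^1.69 = 1.800332
(P/Pref)^beta = 3^(-0.22) = 0.785296
SL = 0.42 * 1.800332 * 0.785296 = 0.5938 m/s


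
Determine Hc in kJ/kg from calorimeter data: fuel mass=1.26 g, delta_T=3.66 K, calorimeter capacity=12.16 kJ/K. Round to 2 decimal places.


Hc = C_cal * delta_T / m_fuel
Q_released = 12.16 * 3.66 = 44.5056 kJ
m_fuel = 1.26 g = 1.26/1000 kg = 0.001260 kg
Hc = 44.5056 / 0.001260 = 35321.90 kJ/kg


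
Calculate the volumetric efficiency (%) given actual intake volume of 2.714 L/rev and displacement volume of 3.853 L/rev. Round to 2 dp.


eta_v = (V_actual / V_disp) * 100
Ratio = 2.714 / 3.853 = 0.7044
eta_v = 0.7044 * 100 = 70.44%


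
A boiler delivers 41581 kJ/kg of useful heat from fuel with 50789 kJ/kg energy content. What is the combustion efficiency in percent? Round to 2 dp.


Efficiency = (Q_useful / Q_fuel) * 100
Efficiency = (41581 / 50789) * 100
Efficiency = 0.8187 * 100 = 81.87%


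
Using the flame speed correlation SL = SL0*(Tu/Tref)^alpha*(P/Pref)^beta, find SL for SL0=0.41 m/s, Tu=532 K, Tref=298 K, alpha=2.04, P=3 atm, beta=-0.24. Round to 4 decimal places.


SL = SL0 * (Tu/Tref)^alpha * (P/Pref)^beta
T ratio = 532/298 = 1.78523490
(T ratio)^alpha = 1.78523490^2.04 = 3.261809
(P/Pref)^beta = 3^(-0.24) = 0.768229
SL = 0.41 * 3.261809 * 0.768229 = 1.0274 m/s


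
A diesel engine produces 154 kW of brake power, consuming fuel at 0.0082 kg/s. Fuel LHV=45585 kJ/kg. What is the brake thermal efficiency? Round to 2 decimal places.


eta_BTE = (BP / (mf * LHV)) * 100
Denominator = 0.0082 * 45585 = 373.7970 kW
eta_BTE = (154 / 373.7970) * 100 = 41.20%


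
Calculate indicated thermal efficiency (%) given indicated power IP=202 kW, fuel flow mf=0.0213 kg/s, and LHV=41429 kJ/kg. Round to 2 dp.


eta_ith = (IP / (mf * LHV)) * 100
Denominator = 0.0213 * 41429 = 882.4377 kW
eta_ith = (202 / 882.4377) * 100 = 22.89%


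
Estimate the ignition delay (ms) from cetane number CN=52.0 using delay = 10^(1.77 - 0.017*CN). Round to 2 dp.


delay = 10^(1.77 - 0.017*CN)
Exponent = 1.77 - 0.017*52.0 = 0.8860
delay = 10^0.8860 = 7.69 ms


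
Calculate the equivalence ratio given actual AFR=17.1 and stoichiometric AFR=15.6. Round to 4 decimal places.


phi = AFR_stoich / AFR_actual
phi = 15.6 / 17.1 = 0.9123


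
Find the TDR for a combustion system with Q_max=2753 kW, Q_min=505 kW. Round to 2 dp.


TDR = Q_max / Q_min
TDR = 2753 / 505 = 5.45


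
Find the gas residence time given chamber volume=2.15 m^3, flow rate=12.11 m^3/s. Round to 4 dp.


tau = V / Q_flow
tau = 2.15 / 12.11 = 0.1775 s


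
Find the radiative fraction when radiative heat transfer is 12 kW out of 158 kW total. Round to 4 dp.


f_rad = Q_rad / Q_total
f_rad = 12 / 158 = 0.0759


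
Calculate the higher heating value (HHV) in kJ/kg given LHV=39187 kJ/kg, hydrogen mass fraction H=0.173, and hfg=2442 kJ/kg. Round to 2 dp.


HHV = LHV + hfg * 9 * H
Water addition = 2442 * 9 * 0.173 = 3802.194 kJ/kg
HHV = 39187 + 3802.194 = 42989.19 kJ/kg


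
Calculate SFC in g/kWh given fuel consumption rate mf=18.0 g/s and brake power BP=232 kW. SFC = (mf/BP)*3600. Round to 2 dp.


SFC = (mf / BP) * 3600
Rate = 18.0 / 232 = 0.077586 g/(s*kW)
SFC = 0.077586 * 3600 = 279.31 g/kWh


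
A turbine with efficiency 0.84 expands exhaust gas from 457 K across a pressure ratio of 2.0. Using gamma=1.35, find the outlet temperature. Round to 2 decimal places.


T_out = T_in * (1 - eta * (1 - PR^(-(gamma-1)/gamma)))
Exponent = -(1.35-1)/1.35 = -0.25925926
PR^exp = 2.0^(-0.25925926) = 0.83551680
Factor = 1 - 0.84*(1 - 0.83551680) = 0.86183411
T_out = 457 * 0.86183411 = 393.86 K


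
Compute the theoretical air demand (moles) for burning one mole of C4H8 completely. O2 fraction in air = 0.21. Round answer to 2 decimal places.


Balanced combustion: C4H8 + 6 O2 -> 4 CO2 + 4 H2O
O2 needed = C + H/4 = 4 + 8/4 = 6.00 moles
Air moles = O2 / 0.21 = 6.00 / 0.21 = 28.57 moles air


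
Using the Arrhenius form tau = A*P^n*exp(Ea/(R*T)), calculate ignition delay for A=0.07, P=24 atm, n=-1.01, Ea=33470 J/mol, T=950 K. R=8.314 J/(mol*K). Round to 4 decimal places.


tau = A * P^n * exp(Ea/(R*T))
P^n = 24^(-1.01) = 0.04036330
Ea/(R*T) = 33470/(8.314*950) = 4.237621
exp(Ea/(R*T)) = 69.242910
tau = 0.07 * 0.04036330 * 69.242910 = 0.1956 ms


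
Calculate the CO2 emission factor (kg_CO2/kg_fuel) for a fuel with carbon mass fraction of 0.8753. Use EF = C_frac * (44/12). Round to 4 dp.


EF = C_frac * (M_CO2 / M_C)
EF = 0.8753 * (44/12)
EF = 0.8753 * 3.666667 = 3.2094 kg_CO2/kg_fuel


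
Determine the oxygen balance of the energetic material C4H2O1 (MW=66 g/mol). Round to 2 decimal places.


OB = -1600 * (2C + H/2 - O) / MW
Inner = 2*4 + 2/2 - 1 = 8.00
OB = -1600 * 8.00 / 66 = -193.94%


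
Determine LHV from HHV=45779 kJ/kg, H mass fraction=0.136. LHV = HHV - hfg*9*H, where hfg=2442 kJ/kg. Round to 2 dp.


LHV = HHV - hfg * 9 * H
Water correction = 2442 * 9 * 0.136 = 2989.008 kJ/kg
LHV = 45779 - 2989.008 = 42789.99 kJ/kg


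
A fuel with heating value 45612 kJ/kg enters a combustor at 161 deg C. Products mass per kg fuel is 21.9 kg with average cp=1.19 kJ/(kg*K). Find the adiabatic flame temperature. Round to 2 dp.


T_ad = T_in + Hc / (m_p * cp)
Denominator = 21.9 * 1.19 = 26.0610
Temperature rise = 45612 / 26.0610 = 1750.20 K
T_ad = 161 + 1750.20 = 1911.20 deg C


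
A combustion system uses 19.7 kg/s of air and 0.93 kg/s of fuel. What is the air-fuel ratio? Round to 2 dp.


AFR = m_air / m_fuel
AFR = 19.7 / 0.93 = 21.18


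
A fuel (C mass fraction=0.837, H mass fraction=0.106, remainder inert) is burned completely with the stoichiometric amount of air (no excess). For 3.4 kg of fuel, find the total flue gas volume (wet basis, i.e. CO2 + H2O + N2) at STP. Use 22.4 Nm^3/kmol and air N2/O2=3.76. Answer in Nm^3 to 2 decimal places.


Per kg fuel: CO2 = (C/12 kmol)*22.4 = (0.837/12)*22.4 = 1.56240 Nm^3
Per kg fuel: H2O = (H/2 kmol)*22.4 = (0.106/2)*22.4 = 1.18720 Nm^3
O2 needed per kg fuel = C/12 + H/4 = 0.837/12 + 0.106/4 = 0.09625000 kmol
Per kg fuel: N2 = O2*3.76*22.4 = 0.09625000*3.76*22.4 = 8.10656 Nm^3
Total per kg = 1.56240 + 1.18720 + 8.10656 = 10.85616 Nm^3
Total = 10.85616 * 3.4 = 36.91 Nm^3


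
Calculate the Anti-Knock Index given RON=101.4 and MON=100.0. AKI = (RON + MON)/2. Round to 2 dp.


AKI = (RON + MON) / 2
AKI = (101.4 + 100.0) / 2
AKI = 201.4 / 2 = 100.70


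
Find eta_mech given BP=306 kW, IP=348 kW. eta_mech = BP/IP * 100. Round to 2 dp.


eta_mech = (BP / IP) * 100
Ratio = 306 / 348 = 0.8793
eta_mech = 0.8793 * 100 = 87.93%


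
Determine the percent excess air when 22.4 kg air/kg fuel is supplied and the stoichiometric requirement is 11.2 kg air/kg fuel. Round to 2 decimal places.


Excess air = actual - stoichiometric = 22.4 - 11.2 = 11.20 kg/kg fuel
Excess air % = (excess / stoich) * 100 = (11.20 / 11.2) * 100 = 100.00%


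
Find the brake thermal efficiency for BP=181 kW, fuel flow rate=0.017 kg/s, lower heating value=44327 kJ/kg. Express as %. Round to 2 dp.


eta_BTE = (BP / (mf * LHV)) * 100
Denominator = 0.017 * 44327 = 753.5590 kW
eta_BTE = (181 / 753.5590) * 100 = 24.02%


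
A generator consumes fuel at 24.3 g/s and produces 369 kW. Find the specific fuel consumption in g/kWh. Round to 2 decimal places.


SFC = (mf / BP) * 3600
Rate = 24.3 / 369 = 0.065854 g/(s*kW)
SFC = 0.065854 * 3600 = 237.07 g/kWh


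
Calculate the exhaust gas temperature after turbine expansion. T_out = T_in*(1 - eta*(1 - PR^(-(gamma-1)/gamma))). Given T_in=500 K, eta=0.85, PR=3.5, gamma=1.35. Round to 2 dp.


T_out = T_in * (1 - eta * (1 - PR^(-(gamma-1)/gamma)))
Exponent = -(1.35-1)/1.35 = -0.25925926
PR^exp = 3.5^(-0.25925926) = 0.72267881
Factor = 1 - 0.85*(1 - 0.72267881) = 0.76427699
T_out = 500 * 0.76427699 = 382.14 K


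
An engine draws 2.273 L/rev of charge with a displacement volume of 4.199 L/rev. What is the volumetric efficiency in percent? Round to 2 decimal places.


eta_v = (V_actual / V_disp) * 100
Ratio = 2.273 / 4.199 = 0.5413
eta_v = 0.5413 * 100 = 54.13%


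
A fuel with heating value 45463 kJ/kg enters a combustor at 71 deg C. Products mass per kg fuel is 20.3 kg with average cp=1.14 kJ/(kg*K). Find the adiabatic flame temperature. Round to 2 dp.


T_ad = T_in + Hc / (m_p * cp)
Denominator = 20.3 * 1.14 = 23.1420
Temperature rise = 45463 / 23.1420 = 1964.52 K
T_ad = 71 + 1964.52 = 2035.52 deg C


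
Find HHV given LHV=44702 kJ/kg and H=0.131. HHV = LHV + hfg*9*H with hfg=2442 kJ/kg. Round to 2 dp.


HHV = LHV + hfg * 9 * H
Water addition = 2442 * 9 * 0.131 = 2879.118 kJ/kg
HHV = 44702 + 2879.118 = 47581.12 kJ/kg


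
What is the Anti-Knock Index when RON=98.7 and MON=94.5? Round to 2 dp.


AKI = (RON + MON) / 2
AKI = (98.7 + 94.5) / 2
AKI = 193.2 / 2 = 96.60


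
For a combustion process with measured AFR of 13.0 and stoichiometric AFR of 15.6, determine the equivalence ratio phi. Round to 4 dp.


phi = AFR_stoich / AFR_actual
phi = 15.6 / 13.0 = 1.2000


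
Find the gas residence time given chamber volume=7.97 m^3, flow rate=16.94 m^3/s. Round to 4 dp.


tau = V / Q_flow
tau = 7.97 / 16.94 = 0.4705 s


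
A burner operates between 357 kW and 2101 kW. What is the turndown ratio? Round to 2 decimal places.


TDR = Q_max / Q_min
TDR = 2101 / 357 = 5.89


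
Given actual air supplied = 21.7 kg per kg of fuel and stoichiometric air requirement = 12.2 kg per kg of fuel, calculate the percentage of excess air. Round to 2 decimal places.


Excess air = actual - stoichiometric = 21.7 - 12.2 = 9.50 kg/kg fuel
Excess air % = (excess / stoich) * 100 = (9.50 / 12.2) * 100 = 77.87%


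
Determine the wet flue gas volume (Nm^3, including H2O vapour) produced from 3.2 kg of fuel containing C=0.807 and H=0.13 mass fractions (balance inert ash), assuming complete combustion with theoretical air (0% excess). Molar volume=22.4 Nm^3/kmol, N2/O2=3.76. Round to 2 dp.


Per kg fuel: CO2 = (C/12 kmol)*22.4 = (0.807/12)*22.4 = 1.50640 Nm^3
Per kg fuel: H2O = (H/2 kmol)*22.4 = (0.13/2)*22.4 = 1.45600 Nm^3
O2 needed per kg fuel = C/12 + H/4 = 0.807/12 + 0.13/4 = 0.09975000 kmol
Per kg fuel: N2 = O2*3.76*22.4 = 0.09975000*3.76*22.4 = 8.40134 Nm^3
Total per kg = 1.50640 + 1.45600 + 8.40134 = 11.36374 Nm^3
Total = 11.36374 * 3.2 = 36.36 Nm^3


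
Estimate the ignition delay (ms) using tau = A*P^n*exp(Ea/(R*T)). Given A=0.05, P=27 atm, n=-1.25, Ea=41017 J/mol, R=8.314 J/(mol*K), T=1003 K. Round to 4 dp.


tau = A * P^n * exp(Ea/(R*T))
P^n = 27^(-1.25) = 0.01624783
Ea/(R*T) = 41017/(8.314*1003) = 4.918729
exp(Ea/(R*T)) = 136.828662
tau = 0.05 * 0.01624783 * 136.828662 = 0.1112 ms


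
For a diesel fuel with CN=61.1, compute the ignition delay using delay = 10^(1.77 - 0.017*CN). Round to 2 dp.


delay = 10^(1.77 - 0.017*CN)
Exponent = 1.77 - 0.017*61.1 = 0.7313
delay = 10^0.7313 = 5.39 ms


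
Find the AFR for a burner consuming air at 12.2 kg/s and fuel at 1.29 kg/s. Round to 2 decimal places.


AFR = m_air / m_fuel
AFR = 12.2 / 1.29 = 9.46


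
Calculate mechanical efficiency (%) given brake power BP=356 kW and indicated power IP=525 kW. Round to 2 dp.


eta_mech = (BP / IP) * 100
Ratio = 356 / 525 = 0.6781
eta_mech = 0.6781 * 100 = 67.81%


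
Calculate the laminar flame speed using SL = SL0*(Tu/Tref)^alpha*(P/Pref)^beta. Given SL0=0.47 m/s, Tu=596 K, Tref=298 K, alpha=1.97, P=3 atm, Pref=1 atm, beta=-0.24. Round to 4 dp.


SL = SL0 * (Tu/Tref)^alpha * (P/Pref)^beta
T ratio = 596/298 = 2.00000000
(T ratio)^alpha = 2.00000000^1.97 = 3.917681
(P/Pref)^beta = 3^(-0.24) = 0.768229
SL = 0.47 * 3.917681 * 0.768229 = 1.4145 m/s


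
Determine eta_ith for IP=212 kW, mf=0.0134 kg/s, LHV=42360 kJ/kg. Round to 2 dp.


eta_ith = (IP / (mf * LHV)) * 100
Denominator = 0.0134 * 42360 = 567.6240 kW
eta_ith = (212 / 567.6240) * 100 = 37.35%


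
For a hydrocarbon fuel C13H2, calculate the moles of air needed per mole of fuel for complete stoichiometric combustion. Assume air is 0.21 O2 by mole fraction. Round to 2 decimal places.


Balanced combustion: C13H2 + 13.5 O2 -> 13 CO2 + 1 H2O
O2 needed = C + H/4 = 13 + 2/4 = 13.50 moles
Air moles = O2 / 0.21 = 13.50 / 0.21 = 64.29 moles air


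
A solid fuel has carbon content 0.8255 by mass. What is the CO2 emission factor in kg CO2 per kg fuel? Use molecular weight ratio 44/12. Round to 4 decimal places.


EF = C_frac * (M_CO2 / M_C)
EF = 0.8255 * (44/12)
EF = 0.8255 * 3.666667 = 3.0268 kg_CO2/kg_fuel


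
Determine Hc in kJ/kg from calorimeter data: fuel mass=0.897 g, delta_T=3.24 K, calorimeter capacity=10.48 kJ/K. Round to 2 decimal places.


Hc = C_cal * delta_T / m_fuel
Q_released = 10.48 * 3.24 = 33.9552 kJ
m_fuel = 0.897 g = 0.897/1000 kg = 0.000897 kg
Hc = 33.9552 / 0.000897 = 37854.18 kJ/kg


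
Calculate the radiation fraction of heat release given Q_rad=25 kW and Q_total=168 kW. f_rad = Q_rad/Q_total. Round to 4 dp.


f_rad = Q_rad / Q_total
f_rad = 25 / 168 = 0.1488


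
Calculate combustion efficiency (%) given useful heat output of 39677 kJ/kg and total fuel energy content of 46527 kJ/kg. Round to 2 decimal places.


Efficiency = (Q_useful / Q_fuel) * 100
Efficiency = (39677 / 46527) * 100
Efficiency = 0.8528 * 100 = 85.28%


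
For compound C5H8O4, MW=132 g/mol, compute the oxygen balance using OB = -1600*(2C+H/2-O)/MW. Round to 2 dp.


OB = -1600 * (2C + H/2 - O) / MW
Inner = 2*5 + 8/2 - 4 = 10.00
OB = -1600 * 10.00 / 132 = -121.21%


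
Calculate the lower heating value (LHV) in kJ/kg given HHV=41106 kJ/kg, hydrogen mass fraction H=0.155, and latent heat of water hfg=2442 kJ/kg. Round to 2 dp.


LHV = HHV - hfg * 9 * H
Water correction = 2442 * 9 * 0.155 = 3406.590 kJ/kg
LHV = 41106 - 3406.590 = 37699.41 kJ/kg


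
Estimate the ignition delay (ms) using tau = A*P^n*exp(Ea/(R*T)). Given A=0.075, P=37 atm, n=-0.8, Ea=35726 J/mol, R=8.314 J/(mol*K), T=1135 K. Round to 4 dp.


tau = A * P^n * exp(Ea/(R*T))
P^n = 37^(-0.8) = 0.05564660
Ea/(R*T) = 35726/(8.314*1135) = 3.785982
exp(Ea/(R*T)) = 44.078922
tau = 0.075 * 0.05564660 * 44.078922 = 0.1840 ms


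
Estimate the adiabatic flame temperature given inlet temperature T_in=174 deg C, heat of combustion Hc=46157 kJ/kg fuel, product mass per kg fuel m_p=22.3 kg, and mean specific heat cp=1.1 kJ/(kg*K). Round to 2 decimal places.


T_ad = T_in + Hc / (m_p * cp)
Denominator = 22.3 * 1.1 = 24.5300
Temperature rise = 46157 / 24.5300 = 1881.66 K
T_ad = 174 + 1881.66 = 2055.66 deg C


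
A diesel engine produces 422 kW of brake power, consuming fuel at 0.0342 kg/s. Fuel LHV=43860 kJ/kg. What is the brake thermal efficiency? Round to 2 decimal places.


eta_BTE = (BP / (mf * LHV)) * 100
Denominator = 0.0342 * 43860 = 1500.0120 kW
eta_BTE = (422 / 1500.0120) * 100 = 28.13%


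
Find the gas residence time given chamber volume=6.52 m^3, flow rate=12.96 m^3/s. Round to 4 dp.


tau = V / Q_flow
tau = 6.52 / 12.96 = 0.5031 s


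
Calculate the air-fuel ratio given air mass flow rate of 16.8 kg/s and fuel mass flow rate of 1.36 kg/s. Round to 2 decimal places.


AFR = m_air / m_fuel
AFR = 16.8 / 1.36 = 12.35


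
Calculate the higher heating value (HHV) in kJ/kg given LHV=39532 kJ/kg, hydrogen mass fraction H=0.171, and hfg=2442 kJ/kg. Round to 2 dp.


HHV = LHV + hfg * 9 * H
Water addition = 2442 * 9 * 0.171 = 3758.238 kJ/kg
HHV = 39532 + 3758.238 = 43290.24 kJ/kg


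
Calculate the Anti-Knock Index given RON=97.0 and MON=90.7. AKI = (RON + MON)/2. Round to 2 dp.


AKI = (RON + MON) / 2
AKI = (97.0 + 90.7) / 2
AKI = 187.7 / 2 = 93.85


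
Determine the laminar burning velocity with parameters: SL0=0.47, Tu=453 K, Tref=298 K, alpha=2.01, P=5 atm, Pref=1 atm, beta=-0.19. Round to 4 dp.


SL = SL0 * (Tu/Tref)^alpha * (P/Pref)^beta
T ratio = 453/298 = 1.52013423
(T ratio)^alpha = 1.52013423^2.01 = 2.320506
(P/Pref)^beta = 5^(-0.19) = 0.736539
SL = 0.47 * 2.320506 * 0.736539 = 0.8033 m/s


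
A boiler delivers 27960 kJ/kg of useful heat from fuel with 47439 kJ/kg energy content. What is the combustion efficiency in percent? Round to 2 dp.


Efficiency = (Q_useful / Q_fuel) * 100
Efficiency = (27960 / 47439) * 100
Efficiency = 0.5894 * 100 = 58.94%


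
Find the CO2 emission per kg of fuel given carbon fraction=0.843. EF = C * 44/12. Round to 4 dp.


EF = C_frac * (M_CO2 / M_C)
EF = 0.843 * (44/12)
EF = 0.843 * 3.666667 = 3.0910 kg_CO2/kg_fuel


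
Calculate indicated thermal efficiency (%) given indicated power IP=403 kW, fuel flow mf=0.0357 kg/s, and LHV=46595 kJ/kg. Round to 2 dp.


eta_ith = (IP / (mf * LHV)) * 100
Denominator = 0.0357 * 46595 = 1663.4415 kW
eta_ith = (403 / 1663.4415) * 100 = 24.23%


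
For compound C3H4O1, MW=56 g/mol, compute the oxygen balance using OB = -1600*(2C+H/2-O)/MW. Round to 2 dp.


OB = -1600 * (2C + H/2 - O) / MW
Inner = 2*3 + 4/2 - 1 = 7.00
OB = -1600 * 7.00 / 56 = -200.00%


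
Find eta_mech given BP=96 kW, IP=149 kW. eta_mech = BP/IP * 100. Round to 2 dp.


eta_mech = (BP / IP) * 100
Ratio = 96 / 149 = 0.6443
eta_mech = 0.6443 * 100 = 64.43%


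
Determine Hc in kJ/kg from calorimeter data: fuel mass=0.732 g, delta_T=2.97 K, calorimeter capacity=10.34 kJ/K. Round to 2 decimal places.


Hc = C_cal * delta_T / m_fuel
Q_released = 10.34 * 2.97 = 30.7098 kJ
m_fuel = 0.732 g = 0.732/1000 kg = 0.000732 kg
Hc = 30.7098 / 0.000732 = 41953.28 kJ/kg


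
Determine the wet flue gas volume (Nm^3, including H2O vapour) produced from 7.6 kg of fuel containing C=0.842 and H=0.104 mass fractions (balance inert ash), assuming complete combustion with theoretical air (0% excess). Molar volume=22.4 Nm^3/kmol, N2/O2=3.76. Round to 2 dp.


Per kg fuel: CO2 = (C/12 kmol)*22.4 = (0.842/12)*22.4 = 1.57173 Nm^3
Per kg fuel: H2O = (H/2 kmol)*22.4 = (0.104/2)*22.4 = 1.16480 Nm^3
O2 needed per kg fuel = C/12 + H/4 = 0.842/12 + 0.104/4 = 0.09616667 kmol
Per kg fuel: N2 = O2*3.76*22.4 = 0.09616667*3.76*22.4 = 8.09954 Nm^3
Total per kg = 1.57173 + 1.16480 + 8.09954 = 10.83607 Nm^3
Total = 10.83607 * 7.6 = 82.35 Nm^3


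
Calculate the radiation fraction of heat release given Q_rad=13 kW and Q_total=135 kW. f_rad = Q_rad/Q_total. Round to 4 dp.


f_rad = Q_rad / Q_total
f_rad = 13 / 135 = 0.0963


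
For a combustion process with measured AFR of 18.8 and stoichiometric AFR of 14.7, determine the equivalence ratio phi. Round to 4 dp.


phi = AFR_stoich / AFR_actual
phi = 14.7 / 18.8 = 0.7819


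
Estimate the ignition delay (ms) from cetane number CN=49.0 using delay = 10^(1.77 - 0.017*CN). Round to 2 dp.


delay = 10^(1.77 - 0.017*CN)
Exponent = 1.77 - 0.017*49.0 = 0.9370
delay = 10^0.9370 = 8.65 ms


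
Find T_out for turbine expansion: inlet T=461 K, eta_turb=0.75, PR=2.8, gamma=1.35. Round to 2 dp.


T_out = T_in * (1 - eta * (1 - PR^(-(gamma-1)/gamma)))
Exponent = -(1.35-1)/1.35 = -0.25925926
PR^exp = 2.8^(-0.25925926) = 0.76572026
Factor = 1 - 0.75*(1 - 0.76572026) = 0.82429020
T_out = 461 * 0.82429020 = 380.00 K


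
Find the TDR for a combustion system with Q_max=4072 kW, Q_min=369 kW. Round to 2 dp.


TDR = Q_max / Q_min
TDR = 4072 / 369 = 11.04


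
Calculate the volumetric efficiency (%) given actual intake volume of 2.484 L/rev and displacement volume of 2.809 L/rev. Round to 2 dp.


eta_v = (V_actual / V_disp) * 100
Ratio = 2.484 / 2.809 = 0.8843
eta_v = 0.8843 * 100 = 88.43%
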